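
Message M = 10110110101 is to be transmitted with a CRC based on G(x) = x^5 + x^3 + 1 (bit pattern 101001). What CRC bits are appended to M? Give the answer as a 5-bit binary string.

00111

Append 5 zeros: 1011011010100000. Divide by 101001 (XOR where the leading bit is 1):
  pos 0: 101101 XOR 101001 = 000100
  pos 3: 100101 XOR 101001 = 001100
  pos 5: 110001 XOR 101001 = 011000
  pos 6: 110000 XOR 101001 = 011001
  pos 7: 110010 XOR 101001 = 011011
  pos 8: 110110 XOR 101001 = 011111
  pos 9: 111110 XOR 101001 = 010111
  pos 10: 101110 XOR 101001 = 000111
Remainder (last 5 bits) = 00111. This is the CRC / FCS.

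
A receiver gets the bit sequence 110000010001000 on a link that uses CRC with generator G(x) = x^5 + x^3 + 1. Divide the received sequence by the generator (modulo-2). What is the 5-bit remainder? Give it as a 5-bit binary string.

Modulo-2 division of 110000010001000 by 101001:
  pos 0: 110000 XOR 101001 = 011001
  pos 1: 110010 XOR 101001 = 011011
  pos 2: 110111 XOR 101001 = 011110
  pos 3: 111100 XOR 101001 = 010101
  pos 4: 101010 XOR 101001 = 000011
  pos 8: 110100 XOR 101001 = 011101
  pos 9: 111010 XOR 101001 = 010011
Remainder = 10011 (nonzero — an error is detected).

10011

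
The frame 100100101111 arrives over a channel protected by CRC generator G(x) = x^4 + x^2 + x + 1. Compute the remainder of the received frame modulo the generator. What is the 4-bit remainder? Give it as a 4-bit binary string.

0100

Modulo-2 division of 100100101111 by 10111:
  pos 0: 10010 XOR 10111 = 00101
  pos 2: 10101 XOR 10111 = 00010
  pos 5: 10011 XOR 10111 = 00100
  pos 7: 10011 XOR 10111 = 00100
Remainder = 0100 (nonzero — an error is detected).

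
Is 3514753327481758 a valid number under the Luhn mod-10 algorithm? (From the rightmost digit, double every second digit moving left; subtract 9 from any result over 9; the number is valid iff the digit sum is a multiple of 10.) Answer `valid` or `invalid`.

invalid

From the right, keep odd positions and double even positions (subtract 9 from any doubled value over 9):
  doubled (positions 2,4,...): 1 2 8 4 6 5 2 6 → sum 34
  kept (positions 1,3,...): 8 7 8 7 3 5 4 5 → sum 47
Total = 81.
81 mod 10 = 1, so the number is invalid.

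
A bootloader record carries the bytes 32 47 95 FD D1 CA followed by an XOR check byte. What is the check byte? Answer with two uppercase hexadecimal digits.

06

XOR the bytes together:
  start with 0x32
  0x32 ⊕ 0x47 = 0x75
  0x75 ⊕ 0x95 = 0xE0
  0xE0 ⊕ 0xFD = 0x1D
  0x1D ⊕ 0xD1 = 0xCC
  0xCC ⊕ 0xCA = 0x06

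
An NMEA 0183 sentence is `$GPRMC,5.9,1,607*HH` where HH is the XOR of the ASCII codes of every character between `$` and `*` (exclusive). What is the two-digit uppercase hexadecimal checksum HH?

XOR the ASCII codes of the payload characters:
  'G' = 0x47 → acc = 0x47
  'P' = 0x50 → acc = 0x17
  'R' = 0x52 → acc = 0x45
  'M' = 0x4D → acc = 0x08
  'C' = 0x43 → acc = 0x4B
  ',' = 0x2C → acc = 0x67
  '5' = 0x35 → acc = 0x52
  '.' = 0x2E → acc = 0x7C
  '9' = 0x39 → acc = 0x45
  ',' = 0x2C → acc = 0x69
  '1' = 0x31 → acc = 0x58
  ',' = 0x2C → acc = 0x74
  '6' = 0x36 → acc = 0x42
  '0' = 0x30 → acc = 0x72
  '7' = 0x37 → acc = 0x45
Checksum = 0x45.

45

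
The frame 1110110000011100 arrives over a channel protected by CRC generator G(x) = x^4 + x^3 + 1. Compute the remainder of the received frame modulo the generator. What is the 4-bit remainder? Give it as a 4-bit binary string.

1001

Modulo-2 division of 1110110000011100 by 11001:
  pos 0: 11101 XOR 11001 = 00100
  pos 2: 10010 XOR 11001 = 01011
  pos 3: 10110 XOR 11001 = 01111
  pos 4: 11110 XOR 11001 = 00111
  pos 6: 11100 XOR 11001 = 00101
  pos 8: 10111 XOR 11001 = 01110
  pos 9: 11101 XOR 11001 = 00100
  pos 11: 10000 XOR 11001 = 01001
Remainder = 1001 (nonzero — an error is detected).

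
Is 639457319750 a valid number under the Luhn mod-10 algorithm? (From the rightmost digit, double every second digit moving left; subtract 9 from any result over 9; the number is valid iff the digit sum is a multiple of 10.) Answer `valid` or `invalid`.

From the right, keep odd positions and double even positions (subtract 9 from any doubled value over 9):
  doubled (positions 2,4,...): 1 9 6 1 9 3 → sum 29
  kept (positions 1,3,...): 0 7 1 7 4 3 → sum 22
Total = 51.
51 mod 10 = 1, so the number is invalid.

invalid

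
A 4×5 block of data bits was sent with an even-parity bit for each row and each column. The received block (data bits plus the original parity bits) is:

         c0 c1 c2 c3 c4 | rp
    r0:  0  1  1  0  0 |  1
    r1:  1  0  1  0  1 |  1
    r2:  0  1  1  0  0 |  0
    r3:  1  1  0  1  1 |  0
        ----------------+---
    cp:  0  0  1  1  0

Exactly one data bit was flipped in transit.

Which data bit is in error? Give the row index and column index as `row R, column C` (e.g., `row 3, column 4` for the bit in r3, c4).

Recompute each row's even parity and compare to rp:
  r0: data parity 0, sent rp 1 → mismatch
  r1: data parity 1, sent rp 1 → ok
  r2: data parity 0, sent rp 0 → ok
  r3: data parity 0, sent rp 0 → ok
Recompute each column's even parity and compare to cp:
  c0: data parity 0, sent cp 0 → ok
  c1: data parity 1, sent cp 0 → mismatch
  c2: data parity 1, sent cp 1 → ok
  c3: data parity 1, sent cp 1 → ok
  c4: data parity 0, sent cp 0 → ok
Exactly one row (r0) and one column (c1) fail → the flipped bit is at their intersection.

row 0, column 1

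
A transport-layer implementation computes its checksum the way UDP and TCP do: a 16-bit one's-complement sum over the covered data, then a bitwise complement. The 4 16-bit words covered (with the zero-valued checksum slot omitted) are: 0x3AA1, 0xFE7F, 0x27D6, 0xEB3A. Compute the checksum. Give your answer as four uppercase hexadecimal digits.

B3CD

One's-complement addition (fold any carry out of bit 15 back into bit 0):
  0x3AA1 + 0xFE7F = 0x13920 → wrap carry → 0x3921
  0x3921 + 0x27D6 = 0x060F7
  0x60F7 + 0xEB3A = 0x14C31 → wrap carry → 0x4C32
One's-complement sum = 0x4C32.
Checksum = ~0x4C32 & 0xFFFF = 0xB3CD.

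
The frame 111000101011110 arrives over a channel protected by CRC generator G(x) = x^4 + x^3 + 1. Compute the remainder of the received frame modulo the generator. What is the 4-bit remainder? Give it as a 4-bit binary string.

Modulo-2 division of 111000101011110 by 11001:
  pos 0: 11100 XOR 11001 = 00101
  pos 2: 10101 XOR 11001 = 01100
  pos 3: 11000 XOR 11001 = 00001
  pos 7: 11011 XOR 11001 = 00010
  pos 10: 10110 XOR 11001 = 01111
Remainder = 1111 (nonzero — an error is detected).

1111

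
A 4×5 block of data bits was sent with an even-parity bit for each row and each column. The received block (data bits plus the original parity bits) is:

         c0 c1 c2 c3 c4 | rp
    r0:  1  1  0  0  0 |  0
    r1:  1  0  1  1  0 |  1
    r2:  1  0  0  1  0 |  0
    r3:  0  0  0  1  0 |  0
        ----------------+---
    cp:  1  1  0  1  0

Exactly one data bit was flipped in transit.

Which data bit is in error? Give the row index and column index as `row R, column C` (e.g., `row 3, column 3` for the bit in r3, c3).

Recompute each row's even parity and compare to rp:
  r0: data parity 0, sent rp 0 → ok
  r1: data parity 1, sent rp 1 → ok
  r2: data parity 0, sent rp 0 → ok
  r3: data parity 1, sent rp 0 → mismatch
Recompute each column's even parity and compare to cp:
  c0: data parity 1, sent cp 1 → ok
  c1: data parity 1, sent cp 1 → ok
  c2: data parity 1, sent cp 0 → mismatch
  c3: data parity 1, sent cp 1 → ok
  c4: data parity 0, sent cp 0 → ok
Exactly one row (r3) and one column (c2) fail → the flipped bit is at their intersection.

row 3, column 2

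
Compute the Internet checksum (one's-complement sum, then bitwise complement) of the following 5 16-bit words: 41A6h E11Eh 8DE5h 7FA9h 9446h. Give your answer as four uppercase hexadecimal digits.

One's-complement addition (fold any carry out of bit 15 back into bit 0):
  0x41A6 + 0xE11E = 0x122C4 → wrap carry → 0x22C5
  0x22C5 + 0x8DE5 = 0x0B0AA
  0xB0AA + 0x7FA9 = 0x13053 → wrap carry → 0x3054
  0x3054 + 0x9446 = 0x0C49A
One's-complement sum = 0xC49A.
Checksum = ~0xC49A & 0xFFFF = 0x3B65.

3B65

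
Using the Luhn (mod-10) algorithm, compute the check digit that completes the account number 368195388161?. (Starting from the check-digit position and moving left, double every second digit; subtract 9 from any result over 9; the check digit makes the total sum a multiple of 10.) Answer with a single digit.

Partial digits right→left: 1 6 1 8 8 3 5 9 1 8 6 3
Double every second digit counting from the check-digit position (so the 1st, 3rd, 5th, ... of the partial from the right).
  doubled (with −9 where >9): 2 2 7 1 2 3 → sum 17
  kept as-is: 6 8 3 9 8 3 → sum 37
Total = 17 + 37 = 54.
Check digit = (10 − (54 mod 10)) mod 10 = 6.

6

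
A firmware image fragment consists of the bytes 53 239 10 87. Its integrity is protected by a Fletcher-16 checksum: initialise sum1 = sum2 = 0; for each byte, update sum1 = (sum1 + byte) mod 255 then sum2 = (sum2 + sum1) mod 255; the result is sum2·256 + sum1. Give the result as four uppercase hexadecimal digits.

Running sums (mod 255):
  after byte 0 (53): sum1=53, sum2=53
  after byte 1 (239): sum1=37, sum2=90
  after byte 2 (10): sum1=47, sum2=137
  after byte 3 (87): sum1=134, sum2=16
Checksum = sum2·256 + sum1 = 16·256 + 134 = 4230 = 0x1086.

1086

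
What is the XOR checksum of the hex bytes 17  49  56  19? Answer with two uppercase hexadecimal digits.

XOR the bytes together:
  start with 0x17
  0x17 ⊕ 0x49 = 0x5E
  0x5E ⊕ 0x56 = 0x08
  0x08 ⊕ 0x19 = 0x11

11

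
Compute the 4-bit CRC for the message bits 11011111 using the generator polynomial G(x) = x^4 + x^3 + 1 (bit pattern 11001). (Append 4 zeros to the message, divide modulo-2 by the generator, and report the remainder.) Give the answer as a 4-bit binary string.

0011

Append 4 zeros: 110111110000. Divide by 11001 (XOR where the leading bit is 1):
  pos 0: 11011 XOR 11001 = 00010
  pos 3: 10111 XOR 11001 = 01110
  pos 4: 11100 XOR 11001 = 00101
  pos 6: 10100 XOR 11001 = 01101
  pos 7: 11010 XOR 11001 = 00011
Remainder (last 4 bits) = 0011. This is the CRC / FCS.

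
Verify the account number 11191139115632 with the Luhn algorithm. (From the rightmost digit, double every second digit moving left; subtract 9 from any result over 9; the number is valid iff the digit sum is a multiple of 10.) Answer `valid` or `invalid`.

valid

From the right, keep odd positions and double even positions (subtract 9 from any doubled value over 9):
  doubled (positions 2,4,...): 6 1 2 6 2 2 2 → sum 21
  kept (positions 1,3,...): 2 6 1 9 1 9 1 → sum 29
Total = 50.
50 mod 10 = 0, so the number is valid.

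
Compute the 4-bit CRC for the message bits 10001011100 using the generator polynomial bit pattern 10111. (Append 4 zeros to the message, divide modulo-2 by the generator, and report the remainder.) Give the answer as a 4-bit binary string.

Append 4 zeros: 100010111000000. Divide by 10111 (XOR where the leading bit is 1):
  pos 0: 10001 XOR 10111 = 00110
  pos 2: 11001 XOR 10111 = 01110
  pos 3: 11101 XOR 10111 = 01010
  pos 4: 10101 XOR 10111 = 00010
  pos 7: 10000 XOR 10111 = 00111
  pos 9: 11100 XOR 10111 = 01011
  pos 10: 10110 XOR 10111 = 00001
Remainder (last 4 bits) = 0001. This is the CRC / FCS.

0001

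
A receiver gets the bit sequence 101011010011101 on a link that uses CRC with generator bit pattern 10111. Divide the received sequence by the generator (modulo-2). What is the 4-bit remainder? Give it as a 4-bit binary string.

1000

Modulo-2 division of 101011010011101 by 10111:
  pos 0: 10101 XOR 10111 = 00010
  pos 3: 10101 XOR 10111 = 00010
  pos 6: 10001 XOR 10111 = 00110
  pos 8: 11011 XOR 10111 = 01100
  pos 9: 11000 XOR 10111 = 01111
  pos 10: 11111 XOR 10111 = 01000
Remainder = 1000 (nonzero — an error is detected).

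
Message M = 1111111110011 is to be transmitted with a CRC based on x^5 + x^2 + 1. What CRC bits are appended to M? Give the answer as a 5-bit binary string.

11011

Append 5 zeros: 111111111001100000. Divide by 100101 (XOR where the leading bit is 1):
  pos 0: 111111 XOR 100101 = 011010
  pos 1: 110101 XOR 100101 = 010000
  pos 2: 100001 XOR 100101 = 000100
  pos 5: 100100 XOR 100101 = 000001
  pos 10: 111000 XOR 100101 = 011101
  pos 11: 111010 XOR 100101 = 011111
  pos 12: 111110 XOR 100101 = 011011
Remainder (last 5 bits) = 11011. This is the CRC / FCS.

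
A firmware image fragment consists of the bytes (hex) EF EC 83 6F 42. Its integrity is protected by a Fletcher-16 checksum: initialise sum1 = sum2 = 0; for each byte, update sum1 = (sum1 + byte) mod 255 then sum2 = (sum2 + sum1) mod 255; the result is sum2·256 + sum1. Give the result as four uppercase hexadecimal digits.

0F12

Running sums (mod 255):
  after byte 0 (EF): sum1=239, sum2=239
  after byte 1 (EC): sum1=220, sum2=204
  after byte 2 (83): sum1=96, sum2=45
  after byte 3 (6F): sum1=207, sum2=252
  after byte 4 (42): sum1=18, sum2=15
Checksum = sum2·256 + sum1 = 15·256 + 18 = 3858 = 0x0F12.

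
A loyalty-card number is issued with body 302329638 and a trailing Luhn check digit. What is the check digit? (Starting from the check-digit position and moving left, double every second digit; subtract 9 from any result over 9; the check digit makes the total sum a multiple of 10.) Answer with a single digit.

Partial digits right→left: 8 3 6 9 2 3 2 0 3
Double every second digit counting from the check-digit position (so the 1st, 3rd, 5th, ... of the partial from the right).
  doubled (with −9 where >9): 7 3 4 4 6 → sum 24
  kept as-is: 3 9 3 0 → sum 15
Total = 24 + 15 = 39.
Check digit = (10 − (39 mod 10)) mod 10 = 1.

1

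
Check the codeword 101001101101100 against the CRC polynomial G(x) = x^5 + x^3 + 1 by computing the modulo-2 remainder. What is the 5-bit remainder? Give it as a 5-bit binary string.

01101

Modulo-2 division of 101001101101100 by 101001:
  pos 0: 101001 XOR 101001 = 000000
  pos 6: 101101 XOR 101001 = 000100
  pos 9: 100100 XOR 101001 = 001101
Remainder = 01101 (nonzero — an error is detected).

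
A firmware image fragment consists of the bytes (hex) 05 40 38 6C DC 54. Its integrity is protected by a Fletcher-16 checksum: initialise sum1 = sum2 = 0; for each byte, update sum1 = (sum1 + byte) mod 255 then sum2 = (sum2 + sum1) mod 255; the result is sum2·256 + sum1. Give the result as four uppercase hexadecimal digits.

931B

Running sums (mod 255):
  after byte 0 (05): sum1=5, sum2=5
  after byte 1 (40): sum1=69, sum2=74
  after byte 2 (38): sum1=125, sum2=199
  after byte 3 (6C): sum1=233, sum2=177
  after byte 4 (DC): sum1=198, sum2=120
  after byte 5 (54): sum1=27, sum2=147
Checksum = sum2·256 + sum1 = 147·256 + 27 = 37659 = 0x931B.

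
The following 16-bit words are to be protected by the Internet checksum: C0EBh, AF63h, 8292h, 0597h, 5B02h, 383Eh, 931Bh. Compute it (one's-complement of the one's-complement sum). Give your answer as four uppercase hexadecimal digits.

E12A

One's-complement addition (fold any carry out of bit 15 back into bit 0):
  0xC0EB + 0xAF63 = 0x1704E → wrap carry → 0x704F
  0x704F + 0x8292 = 0x0F2E1
  0xF2E1 + 0x0597 = 0x0F878
  0xF878 + 0x5B02 = 0x1537A → wrap carry → 0x537B
  0x537B + 0x383E = 0x08BB9
  0x8BB9 + 0x931B = 0x11ED4 → wrap carry → 0x1ED5
One's-complement sum = 0x1ED5.
Checksum = ~0x1ED5 & 0xFFFF = 0xE12A.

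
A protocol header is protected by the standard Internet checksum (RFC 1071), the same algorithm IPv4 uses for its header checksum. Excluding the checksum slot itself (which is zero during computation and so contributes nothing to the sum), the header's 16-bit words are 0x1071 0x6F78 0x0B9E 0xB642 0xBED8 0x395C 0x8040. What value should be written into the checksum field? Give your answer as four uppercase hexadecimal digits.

45C0

One's-complement addition (fold any carry out of bit 15 back into bit 0):
  0x1071 + 0x6F78 = 0x07FE9
  0x7FE9 + 0x0B9E = 0x08B87
  0x8B87 + 0xB642 = 0x141C9 → wrap carry → 0x41CA
  0x41CA + 0xBED8 = 0x100A2 → wrap carry → 0x00A3
  0x00A3 + 0x395C = 0x039FF
  0x39FF + 0x8040 = 0x0BA3F
One's-complement sum = 0xBA3F.
Checksum = ~0xBA3F & 0xFFFF = 0x45C0.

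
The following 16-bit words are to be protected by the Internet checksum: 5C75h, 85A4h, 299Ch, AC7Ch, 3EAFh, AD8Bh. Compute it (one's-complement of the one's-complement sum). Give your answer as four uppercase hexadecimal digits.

5B92

One's-complement addition (fold any carry out of bit 15 back into bit 0):
  0x5C75 + 0x85A4 = 0x0E219
  0xE219 + 0x299C = 0x10BB5 → wrap carry → 0x0BB6
  0x0BB6 + 0xAC7C = 0x0B832
  0xB832 + 0x3EAF = 0x0F6E1
  0xF6E1 + 0xAD8B = 0x1A46C → wrap carry → 0xA46D
One's-complement sum = 0xA46D.
Checksum = ~0xA46D & 0xFFFF = 0x5B92.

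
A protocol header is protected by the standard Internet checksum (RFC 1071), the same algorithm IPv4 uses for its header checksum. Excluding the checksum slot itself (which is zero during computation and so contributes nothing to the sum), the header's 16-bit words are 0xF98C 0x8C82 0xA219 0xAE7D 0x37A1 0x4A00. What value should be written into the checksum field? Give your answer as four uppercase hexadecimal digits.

One's-complement addition (fold any carry out of bit 15 back into bit 0):
  0xF98C + 0x8C82 = 0x1860E → wrap carry → 0x860F
  0x860F + 0xA219 = 0x12828 → wrap carry → 0x2829
  0x2829 + 0xAE7D = 0x0D6A6
  0xD6A6 + 0x37A1 = 0x10E47 → wrap carry → 0x0E48
  0x0E48 + 0x4A00 = 0x05848
One's-complement sum = 0x5848.
Checksum = ~0x5848 & 0xFFFF = 0xA7B7.

A7B7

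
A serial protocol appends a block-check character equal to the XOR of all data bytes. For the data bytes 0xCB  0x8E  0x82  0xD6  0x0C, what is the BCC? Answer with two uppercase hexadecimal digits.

XOR the bytes together:
  start with 0xCB
  0xCB ⊕ 0x8E = 0x45
  0x45 ⊕ 0x82 = 0xC7
  0xC7 ⊕ 0xD6 = 0x11
  0x11 ⊕ 0x0C = 0x1D

1D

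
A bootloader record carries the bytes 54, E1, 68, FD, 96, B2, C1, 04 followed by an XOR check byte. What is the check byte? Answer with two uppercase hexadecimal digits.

XOR the bytes together:
  start with 0x54
  0x54 ⊕ 0xE1 = 0xB5
  0xB5 ⊕ 0x68 = 0xDD
  0xDD ⊕ 0xFD = 0x20
  0x20 ⊕ 0x96 = 0xB6
  0xB6 ⊕ 0xB2 = 0x04
  0x04 ⊕ 0xC1 = 0xC5
  0xC5 ⊕ 0x04 = 0xC1

C1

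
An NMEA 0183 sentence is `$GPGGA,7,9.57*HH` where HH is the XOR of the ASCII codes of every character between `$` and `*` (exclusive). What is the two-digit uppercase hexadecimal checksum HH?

XOR the ASCII codes of the payload characters:
  'G' = 0x47 → acc = 0x47
  'P' = 0x50 → acc = 0x17
  'G' = 0x47 → acc = 0x50
  'G' = 0x47 → acc = 0x17
  'A' = 0x41 → acc = 0x56
  ',' = 0x2C → acc = 0x7A
  '7' = 0x37 → acc = 0x4D
  ',' = 0x2C → acc = 0x61
  '9' = 0x39 → acc = 0x58
  '.' = 0x2E → acc = 0x76
  '5' = 0x35 → acc = 0x43
  '7' = 0x37 → acc = 0x74
Checksum = 0x74.

74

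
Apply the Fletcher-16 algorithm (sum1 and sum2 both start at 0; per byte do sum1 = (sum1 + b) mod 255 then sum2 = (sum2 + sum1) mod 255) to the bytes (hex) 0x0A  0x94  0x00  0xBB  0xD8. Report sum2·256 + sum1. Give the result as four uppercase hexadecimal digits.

D433

Running sums (mod 255):
  after byte 0 (0x0A): sum1=10, sum2=10
  after byte 1 (0x94): sum1=158, sum2=168
  after byte 2 (0x00): sum1=158, sum2=71
  after byte 3 (0xBB): sum1=90, sum2=161
  after byte 4 (0xD8): sum1=51, sum2=212
Checksum = sum2·256 + sum1 = 212·256 + 51 = 54323 = 0xD433.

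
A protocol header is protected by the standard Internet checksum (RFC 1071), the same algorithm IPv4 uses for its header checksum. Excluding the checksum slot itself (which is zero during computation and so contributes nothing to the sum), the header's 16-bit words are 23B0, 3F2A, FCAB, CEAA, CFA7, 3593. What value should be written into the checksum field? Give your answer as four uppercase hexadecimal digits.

One's-complement addition (fold any carry out of bit 15 back into bit 0):
  0x23B0 + 0x3F2A = 0x062DA
  0x62DA + 0xFCAB = 0x15F85 → wrap carry → 0x5F86
  0x5F86 + 0xCEAA = 0x12E30 → wrap carry → 0x2E31
  0x2E31 + 0xCFA7 = 0x0FDD8
  0xFDD8 + 0x3593 = 0x1336B → wrap carry → 0x336C
One's-complement sum = 0x336C.
Checksum = ~0x336C & 0xFFFF = 0xCC93.

CC93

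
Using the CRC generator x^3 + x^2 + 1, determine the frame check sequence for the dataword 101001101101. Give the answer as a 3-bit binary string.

100

Append 3 zeros: 101001101101000. Divide by 1101 (XOR where the leading bit is 1):
  pos 0: 1010 XOR 1101 = 0111
  pos 1: 1110 XOR 1101 = 0011
  pos 3: 1111 XOR 1101 = 0010
  pos 5: 1001 XOR 1101 = 0100
  pos 6: 1001 XOR 1101 = 0100
  pos 7: 1000 XOR 1101 = 0101
  pos 8: 1011 XOR 1101 = 0110
  pos 9: 1100 XOR 1101 = 0001
Remainder (last 3 bits) = 100. This is the CRC / FCS.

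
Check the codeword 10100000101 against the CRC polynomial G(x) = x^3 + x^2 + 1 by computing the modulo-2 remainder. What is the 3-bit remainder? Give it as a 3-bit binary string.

Modulo-2 division of 10100000101 by 1101:
  pos 0: 1010 XOR 1101 = 0111
  pos 1: 1110 XOR 1101 = 0011
  pos 3: 1100 XOR 1101 = 0001
  pos 6: 1010 XOR 1101 = 0111
  pos 7: 1111 XOR 1101 = 0010
Remainder = 010 (nonzero — an error is detected).

010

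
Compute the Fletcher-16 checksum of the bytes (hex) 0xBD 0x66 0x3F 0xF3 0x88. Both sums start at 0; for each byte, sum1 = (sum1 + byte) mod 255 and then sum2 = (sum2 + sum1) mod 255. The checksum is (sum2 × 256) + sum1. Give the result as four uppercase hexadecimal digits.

7CDF

Running sums (mod 255):
  after byte 0 (0xBD): sum1=189, sum2=189
  after byte 1 (0x66): sum1=36, sum2=225
  after byte 2 (0x3F): sum1=99, sum2=69
  after byte 3 (0xF3): sum1=87, sum2=156
  after byte 4 (0x88): sum1=223, sum2=124
Checksum = sum2·256 + sum1 = 124·256 + 223 = 31967 = 0x7CDF.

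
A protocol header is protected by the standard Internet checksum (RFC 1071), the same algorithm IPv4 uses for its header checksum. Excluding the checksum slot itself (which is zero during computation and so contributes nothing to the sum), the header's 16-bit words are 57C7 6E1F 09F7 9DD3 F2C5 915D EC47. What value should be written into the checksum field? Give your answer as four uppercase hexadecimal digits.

21E3

One's-complement addition (fold any carry out of bit 15 back into bit 0):
  0x57C7 + 0x6E1F = 0x0C5E6
  0xC5E6 + 0x09F7 = 0x0CFDD
  0xCFDD + 0x9DD3 = 0x16DB0 → wrap carry → 0x6DB1
  0x6DB1 + 0xF2C5 = 0x16076 → wrap carry → 0x6077
  0x6077 + 0x915D = 0x0F1D4
  0xF1D4 + 0xEC47 = 0x1DE1B → wrap carry → 0xDE1C
One's-complement sum = 0xDE1C.
Checksum = ~0xDE1C & 0xFFFF = 0x21E3.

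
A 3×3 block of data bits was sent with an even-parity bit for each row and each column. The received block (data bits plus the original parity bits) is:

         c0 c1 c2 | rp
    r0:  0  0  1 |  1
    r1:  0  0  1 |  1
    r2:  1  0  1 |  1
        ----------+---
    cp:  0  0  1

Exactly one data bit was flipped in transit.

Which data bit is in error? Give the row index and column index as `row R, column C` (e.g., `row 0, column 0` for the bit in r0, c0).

row 2, column 0

Recompute each row's even parity and compare to rp:
  r0: data parity 1, sent rp 1 → ok
  r1: data parity 1, sent rp 1 → ok
  r2: data parity 0, sent rp 1 → mismatch
Recompute each column's even parity and compare to cp:
  c0: data parity 1, sent cp 0 → mismatch
  c1: data parity 0, sent cp 0 → ok
  c2: data parity 1, sent cp 1 → ok
Exactly one row (r2) and one column (c0) fail → the flipped bit is at their intersection.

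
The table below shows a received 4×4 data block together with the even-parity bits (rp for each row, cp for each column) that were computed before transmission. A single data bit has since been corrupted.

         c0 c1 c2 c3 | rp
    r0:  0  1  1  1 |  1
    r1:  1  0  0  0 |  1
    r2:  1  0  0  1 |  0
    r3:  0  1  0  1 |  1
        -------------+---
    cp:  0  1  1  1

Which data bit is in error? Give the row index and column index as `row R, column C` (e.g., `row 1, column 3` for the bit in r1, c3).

row 3, column 1

Recompute each row's even parity and compare to rp:
  r0: data parity 1, sent rp 1 → ok
  r1: data parity 1, sent rp 1 → ok
  r2: data parity 0, sent rp 0 → ok
  r3: data parity 0, sent rp 1 → mismatch
Recompute each column's even parity and compare to cp:
  c0: data parity 0, sent cp 0 → ok
  c1: data parity 0, sent cp 1 → mismatch
  c2: data parity 1, sent cp 1 → ok
  c3: data parity 1, sent cp 1 → ok
Exactly one row (r3) and one column (c1) fail → the flipped bit is at their intersection.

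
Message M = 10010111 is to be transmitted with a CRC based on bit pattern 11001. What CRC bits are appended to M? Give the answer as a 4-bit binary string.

Append 4 zeros: 100101110000. Divide by 11001 (XOR where the leading bit is 1):
  pos 0: 10010 XOR 11001 = 01011
  pos 1: 10111 XOR 11001 = 01110
  pos 2: 11101 XOR 11001 = 00100
  pos 4: 10010 XOR 11001 = 01011
  pos 5: 10110 XOR 11001 = 01111
  pos 6: 11110 XOR 11001 = 00111
Remainder (last 4 bits) = 1110. This is the CRC / FCS.

1110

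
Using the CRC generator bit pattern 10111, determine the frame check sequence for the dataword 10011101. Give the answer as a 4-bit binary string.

1000

Append 4 zeros: 100111010000. Divide by 10111 (XOR where the leading bit is 1):
  pos 0: 10011 XOR 10111 = 00100
  pos 2: 10010 XOR 10111 = 00101
  pos 4: 10110 XOR 10111 = 00001
Remainder (last 4 bits) = 1000. This is the CRC / FCS.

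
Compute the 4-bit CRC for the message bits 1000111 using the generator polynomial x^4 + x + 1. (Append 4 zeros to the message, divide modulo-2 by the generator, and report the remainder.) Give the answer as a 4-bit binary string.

Append 4 zeros: 10001110000. Divide by 10011 (XOR where the leading bit is 1):
  pos 0: 10001 XOR 10011 = 00010
  pos 3: 10110 XOR 10011 = 00101
  pos 5: 10100 XOR 10011 = 00111
Remainder (last 4 bits) = 1110. This is the CRC / FCS.

1110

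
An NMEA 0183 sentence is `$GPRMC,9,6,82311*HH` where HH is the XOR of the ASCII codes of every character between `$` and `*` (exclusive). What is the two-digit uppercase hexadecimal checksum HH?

51

XOR the ASCII codes of the payload characters:
  'G' = 0x47 → acc = 0x47
  'P' = 0x50 → acc = 0x17
  'R' = 0x52 → acc = 0x45
  'M' = 0x4D → acc = 0x08
  'C' = 0x43 → acc = 0x4B
  ',' = 0x2C → acc = 0x67
  '9' = 0x39 → acc = 0x5E
  ',' = 0x2C → acc = 0x72
  '6' = 0x36 → acc = 0x44
  ',' = 0x2C → acc = 0x68
  '8' = 0x38 → acc = 0x50
  '2' = 0x32 → acc = 0x62
  '3' = 0x33 → acc = 0x51
  '1' = 0x31 → acc = 0x60
  '1' = 0x31 → acc = 0x51
Checksum = 0x51.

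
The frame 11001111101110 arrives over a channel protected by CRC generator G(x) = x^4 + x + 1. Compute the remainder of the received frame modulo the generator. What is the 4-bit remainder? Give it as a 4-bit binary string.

Modulo-2 division of 11001111101110 by 10011:
  pos 0: 11001 XOR 10011 = 01010
  pos 1: 10101 XOR 10011 = 00110
  pos 3: 11011 XOR 10011 = 01000
  pos 4: 10001 XOR 10011 = 00010
  pos 7: 10011 XOR 10011 = 00000
Remainder = 0010 (nonzero — an error is detected).

0010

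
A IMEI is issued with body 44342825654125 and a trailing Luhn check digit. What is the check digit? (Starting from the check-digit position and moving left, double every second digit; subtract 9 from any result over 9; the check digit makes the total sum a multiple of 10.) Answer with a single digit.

Partial digits right→left: 5 2 1 4 5 6 5 2 8 2 4 3 4 4
Double every second digit counting from the check-digit position (so the 1st, 3rd, 5th, ... of the partial from the right).
  doubled (with −9 where >9): 1 2 1 1 7 8 8 → sum 28
  kept as-is: 2 4 6 2 2 3 4 → sum 23
Total = 28 + 23 = 51.
Check digit = (10 − (51 mod 10)) mod 10 = 9.

9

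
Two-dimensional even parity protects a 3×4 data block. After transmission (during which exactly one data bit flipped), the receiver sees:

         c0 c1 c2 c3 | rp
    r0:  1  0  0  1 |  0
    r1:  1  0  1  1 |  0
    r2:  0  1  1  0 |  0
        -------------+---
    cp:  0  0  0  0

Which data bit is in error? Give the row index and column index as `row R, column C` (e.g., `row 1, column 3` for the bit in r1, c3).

Recompute each row's even parity and compare to rp:
  r0: data parity 0, sent rp 0 → ok
  r1: data parity 1, sent rp 0 → mismatch
  r2: data parity 0, sent rp 0 → ok
Recompute each column's even parity and compare to cp:
  c0: data parity 0, sent cp 0 → ok
  c1: data parity 1, sent cp 0 → mismatch
  c2: data parity 0, sent cp 0 → ok
  c3: data parity 0, sent cp 0 → ok
Exactly one row (r1) and one column (c1) fail → the flipped bit is at their intersection.

row 1, column 1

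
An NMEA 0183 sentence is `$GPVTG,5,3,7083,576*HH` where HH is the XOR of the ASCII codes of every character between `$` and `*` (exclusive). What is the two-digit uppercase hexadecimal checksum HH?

XOR the ASCII codes of the payload characters:
  'G' = 0x47 → acc = 0x47
  'P' = 0x50 → acc = 0x17
  'V' = 0x56 → acc = 0x41
  'T' = 0x54 → acc = 0x15
  'G' = 0x47 → acc = 0x52
  ',' = 0x2C → acc = 0x7E
  '5' = 0x35 → acc = 0x4B
  ',' = 0x2C → acc = 0x67
  '3' = 0x33 → acc = 0x54
  ',' = 0x2C → acc = 0x78
  '7' = 0x37 → acc = 0x4F
  '0' = 0x30 → acc = 0x7F
  '8' = 0x38 → acc = 0x47
  '3' = 0x33 → acc = 0x74
  ',' = 0x2C → acc = 0x58
  '5' = 0x35 → acc = 0x6D
  '7' = 0x37 → acc = 0x5A
  '6' = 0x36 → acc = 0x6C
Checksum = 0x6C.

6C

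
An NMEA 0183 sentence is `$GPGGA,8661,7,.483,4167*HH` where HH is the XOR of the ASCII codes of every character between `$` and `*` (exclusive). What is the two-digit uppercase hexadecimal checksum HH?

XOR the ASCII codes of the payload characters:
  'G' = 0x47 → acc = 0x47
  'P' = 0x50 → acc = 0x17
  'G' = 0x47 → acc = 0x50
  'G' = 0x47 → acc = 0x17
  'A' = 0x41 → acc = 0x56
  ',' = 0x2C → acc = 0x7A
  '8' = 0x38 → acc = 0x42
  '6' = 0x36 → acc = 0x74
  '6' = 0x36 → acc = 0x42
  '1' = 0x31 → acc = 0x73
  ',' = 0x2C → acc = 0x5F
  '7' = 0x37 → acc = 0x68
  ',' = 0x2C → acc = 0x44
  '.' = 0x2E → acc = 0x6A
  '4' = 0x34 → acc = 0x5E
  '8' = 0x38 → acc = 0x66
  '3' = 0x33 → acc = 0x55
  ',' = 0x2C → acc = 0x79
  '4' = 0x34 → acc = 0x4D
  '1' = 0x31 → acc = 0x7C
  '6' = 0x36 → acc = 0x4A
  '7' = 0x37 → acc = 0x7D
Checksum = 0x7D.

7D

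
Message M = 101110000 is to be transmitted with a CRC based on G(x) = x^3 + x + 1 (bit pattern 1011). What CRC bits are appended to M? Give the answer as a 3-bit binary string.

Append 3 zeros: 101110000000. Divide by 1011 (XOR where the leading bit is 1):
  pos 0: 1011 XOR 1011 = 0000
  pos 4: 1000 XOR 1011 = 0011
  pos 6: 1100 XOR 1011 = 0111
  pos 7: 1110 XOR 1011 = 0101
  pos 8: 1010 XOR 1011 = 0001
Remainder (last 3 bits) = 001. This is the CRC / FCS.

001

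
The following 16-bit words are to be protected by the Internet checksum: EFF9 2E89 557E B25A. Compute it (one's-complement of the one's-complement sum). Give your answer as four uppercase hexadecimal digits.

One's-complement addition (fold any carry out of bit 15 back into bit 0):
  0xEFF9 + 0x2E89 = 0x11E82 → wrap carry → 0x1E83
  0x1E83 + 0x557E = 0x07401
  0x7401 + 0xB25A = 0x1265B → wrap carry → 0x265C
One's-complement sum = 0x265C.
Checksum = ~0x265C & 0xFFFF = 0xD9A3.

D9A3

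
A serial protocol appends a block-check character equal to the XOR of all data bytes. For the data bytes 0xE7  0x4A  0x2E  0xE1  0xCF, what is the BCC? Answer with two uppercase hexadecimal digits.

XOR the bytes together:
  start with 0xE7
  0xE7 ⊕ 0x4A = 0xAD
  0xAD ⊕ 0x2E = 0x83
  0x83 ⊕ 0xE1 = 0x62
  0x62 ⊕ 0xCF = 0xAD

AD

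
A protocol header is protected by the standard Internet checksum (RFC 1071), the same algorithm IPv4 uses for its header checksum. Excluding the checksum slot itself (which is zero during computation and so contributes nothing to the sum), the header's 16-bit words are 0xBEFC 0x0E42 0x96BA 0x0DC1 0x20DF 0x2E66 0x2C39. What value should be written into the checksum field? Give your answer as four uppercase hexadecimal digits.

One's-complement addition (fold any carry out of bit 15 back into bit 0):
  0xBEFC + 0x0E42 = 0x0CD3E
  0xCD3E + 0x96BA = 0x163F8 → wrap carry → 0x63F9
  0x63F9 + 0x0DC1 = 0x071BA
  0x71BA + 0x20DF = 0x09299
  0x9299 + 0x2E66 = 0x0C0FF
  0xC0FF + 0x2C39 = 0x0ED38
One's-complement sum = 0xED38.
Checksum = ~0xED38 & 0xFFFF = 0x12C7.

12C7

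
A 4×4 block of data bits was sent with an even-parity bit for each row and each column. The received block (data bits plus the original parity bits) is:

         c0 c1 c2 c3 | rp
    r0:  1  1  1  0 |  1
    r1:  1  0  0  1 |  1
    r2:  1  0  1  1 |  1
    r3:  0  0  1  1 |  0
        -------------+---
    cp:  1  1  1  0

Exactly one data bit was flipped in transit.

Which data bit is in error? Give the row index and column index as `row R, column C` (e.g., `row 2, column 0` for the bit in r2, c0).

row 1, column 3

Recompute each row's even parity and compare to rp:
  r0: data parity 1, sent rp 1 → ok
  r1: data parity 0, sent rp 1 → mismatch
  r2: data parity 1, sent rp 1 → ok
  r3: data parity 0, sent rp 0 → ok
Recompute each column's even parity and compare to cp:
  c0: data parity 1, sent cp 1 → ok
  c1: data parity 1, sent cp 1 → ok
  c2: data parity 1, sent cp 1 → ok
  c3: data parity 1, sent cp 0 → mismatch
Exactly one row (r1) and one column (c3) fail → the flipped bit is at their intersection.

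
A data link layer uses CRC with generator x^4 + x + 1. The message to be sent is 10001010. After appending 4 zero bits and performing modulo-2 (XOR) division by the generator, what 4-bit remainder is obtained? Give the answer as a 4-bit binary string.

Append 4 zeros: 100010100000. Divide by 10011 (XOR where the leading bit is 1):
  pos 0: 10001 XOR 10011 = 00010
  pos 3: 10010 XOR 10011 = 00001
  pos 7: 10000 XOR 10011 = 00011
Remainder (last 4 bits) = 0011. This is the CRC / FCS.

0011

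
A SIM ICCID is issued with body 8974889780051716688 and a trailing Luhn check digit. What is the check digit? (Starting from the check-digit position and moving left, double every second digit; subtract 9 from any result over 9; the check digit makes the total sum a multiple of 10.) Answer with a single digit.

Partial digits right→left: 8 8 6 6 1 7 1 5 0 0 8 7 9 8 8 4 7 9 8
Double every second digit counting from the check-digit position (so the 1st, 3rd, 5th, ... of the partial from the right).
  doubled (with −9 where >9): 7 3 2 2 0 7 9 7 5 7 → sum 49
  kept as-is: 8 6 7 5 0 7 8 4 9 → sum 54
Total = 49 + 54 = 103.
Check digit = (10 − (103 mod 10)) mod 10 = 7.

7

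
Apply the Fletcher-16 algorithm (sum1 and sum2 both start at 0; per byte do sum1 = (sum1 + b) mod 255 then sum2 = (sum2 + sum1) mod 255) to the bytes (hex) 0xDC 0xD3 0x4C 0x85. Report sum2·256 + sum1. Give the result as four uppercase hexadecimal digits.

0D82

Running sums (mod 255):
  after byte 0 (0xDC): sum1=220, sum2=220
  after byte 1 (0xD3): sum1=176, sum2=141
  after byte 2 (0x4C): sum1=252, sum2=138
  after byte 3 (0x85): sum1=130, sum2=13
Checksum = sum2·256 + sum1 = 13·256 + 130 = 3458 = 0x0D82.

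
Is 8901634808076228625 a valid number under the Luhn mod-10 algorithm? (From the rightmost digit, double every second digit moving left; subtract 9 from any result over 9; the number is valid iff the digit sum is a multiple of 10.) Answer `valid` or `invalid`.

From the right, keep odd positions and double even positions (subtract 9 from any doubled value over 9):
  doubled (positions 2,4,...): 4 7 4 5 7 7 6 2 9 → sum 51
  kept (positions 1,3,...): 5 6 2 6 0 0 4 6 0 8 → sum 37
Total = 88.
88 mod 10 = 8, so the number is invalid.

invalid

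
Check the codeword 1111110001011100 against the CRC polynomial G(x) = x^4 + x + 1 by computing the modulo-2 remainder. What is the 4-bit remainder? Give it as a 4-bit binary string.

0000

Modulo-2 division of 1111110001011100 by 10011:
  pos 0: 11111 XOR 10011 = 01100
  pos 1: 11001 XOR 10011 = 01010
  pos 2: 10100 XOR 10011 = 00111
  pos 4: 11100 XOR 10011 = 01111
  pos 5: 11111 XOR 10011 = 01100
  pos 6: 11000 XOR 10011 = 01011
  pos 7: 10111 XOR 10011 = 00100
  pos 9: 10011 XOR 10011 = 00000
Remainder = 0000 (zero — the frame passes the CRC check).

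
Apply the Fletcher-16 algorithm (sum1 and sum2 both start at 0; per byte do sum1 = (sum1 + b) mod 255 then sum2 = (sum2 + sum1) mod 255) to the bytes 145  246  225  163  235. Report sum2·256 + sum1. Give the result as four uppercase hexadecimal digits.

Running sums (mod 255):
  after byte 0 (145): sum1=145, sum2=145
  after byte 1 (246): sum1=136, sum2=26
  after byte 2 (225): sum1=106, sum2=132
  after byte 3 (163): sum1=14, sum2=146
  after byte 4 (235): sum1=249, sum2=140
Checksum = sum2·256 + sum1 = 140·256 + 249 = 36089 = 0x8CF9.

8CF9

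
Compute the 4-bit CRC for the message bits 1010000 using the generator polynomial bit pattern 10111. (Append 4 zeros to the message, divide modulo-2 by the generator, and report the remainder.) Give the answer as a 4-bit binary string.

Append 4 zeros: 10100000000. Divide by 10111 (XOR where the leading bit is 1):
  pos 0: 10100 XOR 10111 = 00011
  pos 3: 11000 XOR 10111 = 01111
  pos 4: 11110 XOR 10111 = 01001
  pos 5: 10010 XOR 10111 = 00101
Remainder (last 4 bits) = 1010. This is the CRC / FCS.

1010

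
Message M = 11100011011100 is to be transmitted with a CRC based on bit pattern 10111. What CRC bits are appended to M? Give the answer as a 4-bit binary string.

1001

Append 4 zeros: 111000110111000000. Divide by 10111 (XOR where the leading bit is 1):
  pos 0: 11100 XOR 10111 = 01011
  pos 1: 10110 XOR 10111 = 00001
  pos 5: 11101 XOR 10111 = 01010
  pos 6: 10101 XOR 10111 = 00010
  pos 9: 10100 XOR 10111 = 00011
  pos 12: 11000 XOR 10111 = 01111
  pos 13: 11110 XOR 10111 = 01001
Remainder (last 4 bits) = 1001. This is the CRC / FCS.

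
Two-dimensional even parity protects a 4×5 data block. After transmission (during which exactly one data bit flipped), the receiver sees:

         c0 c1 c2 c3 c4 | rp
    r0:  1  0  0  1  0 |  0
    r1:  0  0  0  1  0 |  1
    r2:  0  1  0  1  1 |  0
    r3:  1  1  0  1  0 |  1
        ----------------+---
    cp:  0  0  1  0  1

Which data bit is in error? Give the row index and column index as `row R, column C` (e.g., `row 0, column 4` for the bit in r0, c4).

Recompute each row's even parity and compare to rp:
  r0: data parity 0, sent rp 0 → ok
  r1: data parity 1, sent rp 1 → ok
  r2: data parity 1, sent rp 0 → mismatch
  r3: data parity 1, sent rp 1 → ok
Recompute each column's even parity and compare to cp:
  c0: data parity 0, sent cp 0 → ok
  c1: data parity 0, sent cp 0 → ok
  c2: data parity 0, sent cp 1 → mismatch
  c3: data parity 0, sent cp 0 → ok
  c4: data parity 1, sent cp 1 → ok
Exactly one row (r2) and one column (c2) fail → the flipped bit is at their intersection.

row 2, column 2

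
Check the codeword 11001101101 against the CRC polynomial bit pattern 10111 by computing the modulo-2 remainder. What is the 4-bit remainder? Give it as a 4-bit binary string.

Modulo-2 division of 11001101101 by 10111:
  pos 0: 11001 XOR 10111 = 01110
  pos 1: 11101 XOR 10111 = 01010
  pos 2: 10100 XOR 10111 = 00011
  pos 5: 11110 XOR 10111 = 01001
  pos 6: 10011 XOR 10111 = 00100
Remainder = 0100 (nonzero — an error is detected).

0100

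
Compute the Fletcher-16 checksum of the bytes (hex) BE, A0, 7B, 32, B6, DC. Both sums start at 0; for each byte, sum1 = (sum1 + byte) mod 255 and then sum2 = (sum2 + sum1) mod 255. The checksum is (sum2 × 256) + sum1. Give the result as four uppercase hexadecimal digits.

Running sums (mod 255):
  after byte 0 (BE): sum1=190, sum2=190
  after byte 1 (A0): sum1=95, sum2=30
  after byte 2 (7B): sum1=218, sum2=248
  after byte 3 (32): sum1=13, sum2=6
  after byte 4 (B6): sum1=195, sum2=201
  after byte 5 (DC): sum1=160, sum2=106
Checksum = sum2·256 + sum1 = 106·256 + 160 = 27296 = 0x6AA0.

6AA0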